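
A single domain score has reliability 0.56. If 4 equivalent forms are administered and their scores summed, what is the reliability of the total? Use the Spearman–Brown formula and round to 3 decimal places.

ρ_k = kρ / (1 + (k−1)ρ) = 4·0.56 / (1 + 3·0.56) = 2.240 / 2.680 = 0.836.

0.836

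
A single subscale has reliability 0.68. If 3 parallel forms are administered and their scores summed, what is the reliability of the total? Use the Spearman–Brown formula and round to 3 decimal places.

ρ_k = kρ / (1 + (k−1)ρ) = 3·0.68 / (1 + 2·0.68) = 2.040 / 2.360 = 0.864.

0.864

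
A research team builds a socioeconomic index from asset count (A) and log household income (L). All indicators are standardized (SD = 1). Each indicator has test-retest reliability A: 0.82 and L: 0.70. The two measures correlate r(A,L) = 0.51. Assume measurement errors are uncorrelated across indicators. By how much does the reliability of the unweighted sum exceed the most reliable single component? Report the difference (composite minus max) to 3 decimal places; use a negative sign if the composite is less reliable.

Var(sum) = 2 + 1.02 = 3.02; true-score variance = 1.52 + 1.02 = 2.54; composite reliability = 0.8411.
Max component reliability = 0.8200.
Difference = 0.8411 − 0.8200 = 0.021.

0.021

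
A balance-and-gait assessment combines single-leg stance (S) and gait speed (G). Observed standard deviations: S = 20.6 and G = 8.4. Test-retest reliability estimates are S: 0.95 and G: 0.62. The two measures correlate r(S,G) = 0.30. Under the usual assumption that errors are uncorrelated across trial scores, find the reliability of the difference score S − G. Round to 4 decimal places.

Var(S−G) = 20.6² + 8.4² − 2·20.6·8.4·0.30 = 494.92 − 103.824 = 391.096.
Under uncorrelated errors the observed covariances equal the true-score covariances, so only the own-variance terms attenuate.
True-score variance = [20.6²·0.95 + 8.4²·0.62] − 103.824 = 446.889 − 103.824 = 343.065.
Reliability = 343.065 / 391.096 = 0.8772.

0.8772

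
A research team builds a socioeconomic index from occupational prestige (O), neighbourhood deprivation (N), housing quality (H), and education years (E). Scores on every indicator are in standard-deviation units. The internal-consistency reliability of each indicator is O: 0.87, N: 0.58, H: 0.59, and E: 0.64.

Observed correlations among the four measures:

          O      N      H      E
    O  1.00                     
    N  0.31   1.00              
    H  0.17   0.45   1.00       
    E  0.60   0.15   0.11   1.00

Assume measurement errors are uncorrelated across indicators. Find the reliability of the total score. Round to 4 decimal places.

0.8259

Var(O+N+H+E) = 4 + 2·[0.31 + 0.17 + 0.60 + 0.45 + 0.15 + 0.11] = 4 + 3.58 = 7.58.
Because errors are independent across components, Cov(Tᵢ,Tⱼ) = Cov(Xᵢ,Xⱼ); the off-diagonal part of the true-score variance is the same as above.
True-score variance = [0.87 + 0.58 + 0.59 + 0.64] + 3.58 = 2.68 + 3.58 = 6.26.
Reliability = 6.26 / 7.58 = 0.8259.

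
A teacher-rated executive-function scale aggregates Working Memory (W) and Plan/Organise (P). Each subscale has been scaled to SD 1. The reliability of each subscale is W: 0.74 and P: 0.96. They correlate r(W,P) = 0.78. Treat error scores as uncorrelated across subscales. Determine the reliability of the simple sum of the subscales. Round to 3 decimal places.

0.916

Var(W+P) = 2 + 2·[0.78] = 2 + 1.56 = 3.56.
Under uncorrelated errors the observed covariances equal the true-score covariances, so only the own-variance terms attenuate.
True-score variance = [0.74 + 0.96] + 1.56 = 1.7 + 1.56 = 3.26.
Reliability = 3.26 / 3.56 = 0.916.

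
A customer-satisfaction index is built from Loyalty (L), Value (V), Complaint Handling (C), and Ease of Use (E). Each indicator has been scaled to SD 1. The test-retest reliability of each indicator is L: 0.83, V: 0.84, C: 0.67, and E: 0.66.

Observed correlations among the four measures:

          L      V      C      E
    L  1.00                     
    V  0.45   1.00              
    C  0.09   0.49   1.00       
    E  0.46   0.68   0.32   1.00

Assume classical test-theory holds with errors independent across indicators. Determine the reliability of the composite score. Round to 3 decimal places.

Var(L+V+C+E) = 4 + 2·[0.45 + 0.09 + 0.46 + 0.49 + 0.68 + 0.32] = 4 + 4.98 = 8.98.
With uncorrelated errors the cross-covariances are all true-score covariance, so they carry over unchanged; only the diagonal terms shrink to ρᵢσᵢ².
True-score variance = [0.83 + 0.84 + 0.67 + 0.66] + 4.98 = 3 + 4.98 = 7.98.
Reliability = 7.98 / 8.98 = 0.889.

0.889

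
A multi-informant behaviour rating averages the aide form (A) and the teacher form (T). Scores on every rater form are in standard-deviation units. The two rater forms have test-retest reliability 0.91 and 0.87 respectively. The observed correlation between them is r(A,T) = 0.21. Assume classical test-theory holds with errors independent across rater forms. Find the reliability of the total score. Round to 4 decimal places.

0.9091

Var(A+T) = 2 + 2·[0.21] = 2 + 0.42 = 2.42.
Because errors are independent across components, Cov(Tᵢ,Tⱼ) = Cov(Xᵢ,Xⱼ); the off-diagonal part of the true-score variance is the same as above.
True-score variance = [0.91 + 0.87] + 0.42 = 1.78 + 0.42 = 2.2.
Reliability = 2.2 / 2.42 = 0.9091.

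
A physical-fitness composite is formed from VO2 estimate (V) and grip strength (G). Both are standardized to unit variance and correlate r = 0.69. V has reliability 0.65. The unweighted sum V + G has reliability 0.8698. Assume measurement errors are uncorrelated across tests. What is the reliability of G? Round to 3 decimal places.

0.910

Var(V+G) = 2 + 2·0.69 = 3.380.
True-score variance = ρ_V + ρ_G + 2·0.69, so 0.8698 = (0.65 + ρ_G + 1.38) / 3.380.
ρ_G = 0.8698·3.380 − 0.65 − 1.38 = 0.910.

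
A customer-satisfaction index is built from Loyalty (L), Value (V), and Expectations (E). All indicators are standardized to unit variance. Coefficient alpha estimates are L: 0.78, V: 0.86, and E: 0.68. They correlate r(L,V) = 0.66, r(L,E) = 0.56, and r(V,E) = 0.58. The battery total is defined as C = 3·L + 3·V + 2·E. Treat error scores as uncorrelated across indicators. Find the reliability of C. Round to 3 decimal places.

Var(C) = 3² + 3² + 2² + 2·[9·0.66 + 6·0.56 + 6·0.58] = 22 + 25.56 = 47.56.
With uncorrelated errors the cross-covariances are all true-score covariance, so they carry over unchanged; only the diagonal terms shrink to ρᵢσᵢ².
True-score variance = [3²·0.78 + 3²·0.86 + 2²·0.68] + 25.56 = 17.48 + 25.56 = 43.04.
Reliability = 43.04 / 47.56 = 0.905.

0.905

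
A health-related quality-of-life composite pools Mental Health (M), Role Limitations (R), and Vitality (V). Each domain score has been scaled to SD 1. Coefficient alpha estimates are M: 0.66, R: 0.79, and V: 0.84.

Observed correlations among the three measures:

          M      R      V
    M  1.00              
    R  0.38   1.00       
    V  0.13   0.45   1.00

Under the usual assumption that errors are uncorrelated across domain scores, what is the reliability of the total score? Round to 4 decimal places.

0.8557

Var(M+R+V) = 3 + 2·[0.38 + 0.13 + 0.45] = 3 + 1.92 = 4.92.
With uncorrelated errors the cross-covariances are all true-score covariance, so they carry over unchanged; only the diagonal terms shrink to ρᵢσᵢ².
True-score variance = [0.66 + 0.79 + 0.84] + 1.92 = 2.29 + 1.92 = 4.21.
Reliability = 4.21 / 4.92 = 0.8557.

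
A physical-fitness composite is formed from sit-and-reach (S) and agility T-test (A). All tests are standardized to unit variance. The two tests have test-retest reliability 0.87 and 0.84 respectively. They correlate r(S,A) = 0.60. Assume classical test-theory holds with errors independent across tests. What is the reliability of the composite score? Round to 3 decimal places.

Var(S+A) = 2 + 2·[0.60] = 2 + 1.2 = 3.2.
Because errors are independent across components, Cov(Tᵢ,Tⱼ) = Cov(Xᵢ,Xⱼ); the off-diagonal part of the true-score variance is the same as above.
True-score variance = [0.87 + 0.84] + 1.2 = 1.71 + 1.2 = 2.91.
Reliability = 2.91 / 3.2 = 0.909.

0.909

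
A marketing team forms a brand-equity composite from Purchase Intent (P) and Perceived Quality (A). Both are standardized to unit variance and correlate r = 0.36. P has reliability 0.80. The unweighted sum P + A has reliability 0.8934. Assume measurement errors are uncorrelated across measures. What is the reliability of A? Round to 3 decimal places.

0.910

Var(P+A) = 2 + 2·0.36 = 2.720.
True-score variance = ρ_P + ρ_A + 2·0.36, so 0.8934 = (0.80 + ρ_A + 0.72) / 2.720.
ρ_A = 0.8934·2.720 − 0.80 − 0.72 = 0.910.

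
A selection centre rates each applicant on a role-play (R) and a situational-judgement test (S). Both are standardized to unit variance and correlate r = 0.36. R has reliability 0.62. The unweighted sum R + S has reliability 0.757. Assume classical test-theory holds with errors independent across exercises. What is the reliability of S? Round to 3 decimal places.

0.719

Var(R+S) = 2 + 2·0.36 = 2.720.
True-score variance = ρ_R + ρ_S + 2·0.36, so 0.757 = (0.62 + ρ_S + 0.72) / 2.720.
ρ_S = 0.757·2.720 − 0.62 − 0.72 = 0.719.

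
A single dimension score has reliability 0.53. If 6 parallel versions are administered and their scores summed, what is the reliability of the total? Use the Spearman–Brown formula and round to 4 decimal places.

0.8712

ρ_k = kρ / (1 + (k−1)ρ) = 6·0.53 / (1 + 5·0.53) = 3.180 / 3.650 = 0.8712.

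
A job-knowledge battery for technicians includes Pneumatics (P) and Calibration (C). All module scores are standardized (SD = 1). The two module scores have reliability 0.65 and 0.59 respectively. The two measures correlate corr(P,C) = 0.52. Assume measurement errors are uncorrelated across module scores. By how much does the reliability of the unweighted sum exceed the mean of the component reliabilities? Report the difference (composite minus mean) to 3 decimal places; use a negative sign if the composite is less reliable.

0.130

Var(sum) = 2 + 1.04 = 3.04; true-score variance = 1.24 + 1.04 = 2.28; composite reliability = 0.7500.
Mean component reliability = 0.6200.
Difference = 0.7500 − 0.6200 = 0.130.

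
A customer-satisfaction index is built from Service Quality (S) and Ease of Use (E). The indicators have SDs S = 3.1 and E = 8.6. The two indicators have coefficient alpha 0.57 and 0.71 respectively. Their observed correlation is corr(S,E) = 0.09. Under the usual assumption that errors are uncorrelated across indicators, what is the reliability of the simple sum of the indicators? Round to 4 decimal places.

Var(S+E) = 3.1² + 8.6² + 2·[3.1·8.6·0.09] = 83.57 + 4.7988 = 88.3688.
Because errors are independent across components, Cov(Tᵢ,Tⱼ) = Cov(Xᵢ,Xⱼ); the off-diagonal part of the true-score variance is the same as above.
True-score variance = [3.1²·0.57 + 8.6²·0.71] + 4.7988 = 57.9893 + 4.7988 = 62.7881.
Reliability = 62.7881 / 88.3688 = 0.7105.

0.7105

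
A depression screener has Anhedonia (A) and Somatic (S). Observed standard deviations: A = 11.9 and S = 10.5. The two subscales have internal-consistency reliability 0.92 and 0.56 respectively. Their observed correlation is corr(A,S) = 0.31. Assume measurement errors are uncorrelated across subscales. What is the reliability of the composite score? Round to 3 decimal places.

Var(A+S) = 11.9² + 10.5² + 2·[11.9·10.5·0.31] = 251.86 + 77.469 = 329.329.
Because errors are independent across components, Cov(Tᵢ,Tⱼ) = Cov(Xᵢ,Xⱼ); the off-diagonal part of the true-score variance is the same as above.
True-score variance = [11.9²·0.92 + 10.5²·0.56] + 77.469 = 192.021 + 77.469 = 269.49.
Reliability = 269.49 / 329.329 = 0.818.

0.818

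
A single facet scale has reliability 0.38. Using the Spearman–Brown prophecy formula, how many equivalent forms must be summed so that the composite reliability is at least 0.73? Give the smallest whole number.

5

k ≥ ρ*(1−ρ₁)/(ρ₁(1−ρ*)) = 0.73·0.62 / (0.38·0.27) = 4.411.
Smallest integer k = 5.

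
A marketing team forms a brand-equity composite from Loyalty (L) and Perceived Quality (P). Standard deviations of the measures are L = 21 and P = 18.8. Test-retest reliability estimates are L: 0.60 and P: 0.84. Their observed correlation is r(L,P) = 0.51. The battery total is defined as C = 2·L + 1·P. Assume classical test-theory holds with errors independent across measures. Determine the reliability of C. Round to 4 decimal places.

0.7392

Var(C) = 2²·21² + 18.8² + 2·[2·21·18.8·0.51] = 2117.44 + 805.392 = 2922.83.
Under uncorrelated errors the observed covariances equal the true-score covariances, so only the own-variance terms attenuate.
True-score variance = [2²·21²·0.60 + 18.8²·0.84] + 805.392 = 1355.29 + 805.392 = 2160.68.
Reliability = 2160.68 / 2922.83 = 0.7392.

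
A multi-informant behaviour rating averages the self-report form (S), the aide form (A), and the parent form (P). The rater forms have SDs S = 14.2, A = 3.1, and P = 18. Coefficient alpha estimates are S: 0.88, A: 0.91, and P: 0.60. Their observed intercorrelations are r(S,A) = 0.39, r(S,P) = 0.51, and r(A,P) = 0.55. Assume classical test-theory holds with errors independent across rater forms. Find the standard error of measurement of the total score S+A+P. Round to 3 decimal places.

12.436

Var(total) = 535.25 + 356.428 = 891.678.
True-score variance = 380.588 + 356.428 = 737.016, so reliability = 0.8265.
Error variance = 891.678 − 737.016 = 154.662; SEM = √154.662 = 12.436.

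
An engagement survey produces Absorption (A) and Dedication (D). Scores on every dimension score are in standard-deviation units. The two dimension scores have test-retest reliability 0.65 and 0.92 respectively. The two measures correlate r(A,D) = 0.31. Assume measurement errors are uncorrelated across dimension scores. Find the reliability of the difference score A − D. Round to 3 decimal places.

Var(A−D) = 1 + 1 − 2·0.31 = 2 − 0.62 = 1.38.
Because errors are independent across components, Cov(Tᵢ,Tⱼ) = Cov(Xᵢ,Xⱼ); the off-diagonal part of the true-score variance is the same as above.
True-score variance = [0.65 + 0.92] − 0.62 = 1.57 − 0.62 = 0.95.
Reliability = 0.95 / 1.38 = 0.688.

0.688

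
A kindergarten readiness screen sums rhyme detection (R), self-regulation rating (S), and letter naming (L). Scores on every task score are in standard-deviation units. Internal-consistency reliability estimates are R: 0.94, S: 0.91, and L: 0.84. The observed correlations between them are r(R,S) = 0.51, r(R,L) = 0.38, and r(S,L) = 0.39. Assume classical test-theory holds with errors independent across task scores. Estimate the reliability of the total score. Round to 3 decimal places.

0.944

Var(R+S+L) = 3 + 2·[0.51 + 0.38 + 0.39] = 3 + 2.56 = 5.56.
Under uncorrelated errors the observed covariances equal the true-score covariances, so only the own-variance terms attenuate.
True-score variance = [0.94 + 0.91 + 0.84] + 2.56 = 2.69 + 2.56 = 5.25.
Reliability = 5.25 / 5.56 = 0.944.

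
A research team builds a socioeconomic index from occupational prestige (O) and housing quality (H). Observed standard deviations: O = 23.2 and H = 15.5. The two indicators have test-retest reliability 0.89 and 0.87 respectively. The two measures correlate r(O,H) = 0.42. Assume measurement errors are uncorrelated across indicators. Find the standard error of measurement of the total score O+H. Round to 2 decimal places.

Var(total) = 778.49 + 302.064 = 1080.55.
True-score variance = 688.051 + 302.064 = 990.115, so reliability = 0.9163.
Error variance = 1080.55 − 990.115 = 90.4389; SEM = √90.4389 = 9.51.

9.51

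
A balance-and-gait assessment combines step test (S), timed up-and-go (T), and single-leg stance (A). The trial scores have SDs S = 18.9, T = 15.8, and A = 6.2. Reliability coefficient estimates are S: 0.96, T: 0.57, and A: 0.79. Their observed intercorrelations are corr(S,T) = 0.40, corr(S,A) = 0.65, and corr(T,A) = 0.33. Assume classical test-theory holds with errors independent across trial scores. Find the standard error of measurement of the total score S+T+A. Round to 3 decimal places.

11.389

Var(total) = 645.29 + 455.884 = 1101.17.
True-score variance = 515.584 + 455.884 = 971.468, so reliability = 0.8822.
Error variance = 1101.17 − 971.468 = 129.706; SEM = √129.706 = 11.389.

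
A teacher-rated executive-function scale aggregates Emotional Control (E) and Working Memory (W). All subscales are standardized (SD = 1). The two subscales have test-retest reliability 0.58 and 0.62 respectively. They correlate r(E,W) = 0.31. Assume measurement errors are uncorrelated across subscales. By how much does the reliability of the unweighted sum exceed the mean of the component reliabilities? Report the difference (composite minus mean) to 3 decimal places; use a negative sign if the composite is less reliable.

Var(sum) = 2 + 0.62 = 2.62; true-score variance = 1.2 + 0.62 = 1.82; composite reliability = 0.6947.
Mean component reliability = 0.6000.
Difference = 0.6947 − 0.6000 = 0.095.

0.095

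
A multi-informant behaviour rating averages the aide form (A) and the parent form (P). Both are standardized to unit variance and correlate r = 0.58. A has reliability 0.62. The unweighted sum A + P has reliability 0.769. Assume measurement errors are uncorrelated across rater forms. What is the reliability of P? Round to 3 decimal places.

0.650

Var(A+P) = 2 + 2·0.58 = 3.160.
True-score variance = ρ_A + ρ_P + 2·0.58, so 0.769 = (0.62 + ρ_P + 1.16) / 3.160.
ρ_P = 0.769·3.160 − 0.62 − 1.16 = 0.650.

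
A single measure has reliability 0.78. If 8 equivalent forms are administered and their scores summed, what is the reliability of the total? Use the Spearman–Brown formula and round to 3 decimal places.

0.966

ρ_k = kρ / (1 + (k−1)ρ) = 8·0.78 / (1 + 7·0.78) = 6.240 / 6.460 = 0.966.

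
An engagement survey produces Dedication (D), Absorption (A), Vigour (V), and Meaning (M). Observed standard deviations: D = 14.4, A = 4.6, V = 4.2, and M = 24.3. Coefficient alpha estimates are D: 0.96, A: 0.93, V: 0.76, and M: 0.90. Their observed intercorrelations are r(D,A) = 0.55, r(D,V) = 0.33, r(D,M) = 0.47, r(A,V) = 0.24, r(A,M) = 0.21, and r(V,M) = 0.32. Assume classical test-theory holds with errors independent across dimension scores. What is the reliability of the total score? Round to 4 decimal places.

Var(D+A+V+M) = 14.4² + 4.6² + 4.2² + 24.3² + 2·[14.4·4.6·0.55 + 14.4·4.2·0.33 + 14.4·24.3·0.47 + 4.6·4.2·0.24 + 4.6·24.3·0.21 + 4.2·24.3·0.32] = 836.65 + 563.245 = 1399.9.
Under uncorrelated errors the observed covariances equal the true-score covariances, so only the own-variance terms attenuate.
True-score variance = [14.4²·0.96 + 4.6²·0.93 + 4.2²·0.76 + 24.3²·0.90] + 563.245 = 763.592 + 563.245 = 1326.84.
Reliability = 1326.84 / 1399.9 = 0.9478.

0.9478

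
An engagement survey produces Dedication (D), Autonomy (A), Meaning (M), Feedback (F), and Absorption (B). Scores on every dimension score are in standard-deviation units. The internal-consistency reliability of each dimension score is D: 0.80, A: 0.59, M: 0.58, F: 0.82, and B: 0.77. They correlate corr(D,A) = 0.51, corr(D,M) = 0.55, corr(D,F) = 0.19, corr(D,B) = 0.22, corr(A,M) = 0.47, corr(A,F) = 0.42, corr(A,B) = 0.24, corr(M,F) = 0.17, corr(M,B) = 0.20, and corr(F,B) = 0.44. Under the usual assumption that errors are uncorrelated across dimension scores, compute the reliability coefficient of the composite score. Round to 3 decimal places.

Var(D+A+M+F+B) = 5 + 2·[0.51 + 0.55 + 0.19 + 0.22 + 0.47 + 0.42 + 0.24 + 0.17 + 0.20 + 0.44] = 5 + 6.82 = 11.82.
Because errors are independent across components, Cov(Tᵢ,Tⱼ) = Cov(Xᵢ,Xⱼ); the off-diagonal part of the true-score variance is the same as above.
True-score variance = [0.80 + 0.59 + 0.58 + 0.82 + 0.77] + 6.82 = 3.56 + 6.82 = 10.38.
Reliability = 10.38 / 11.82 = 0.878.

0.878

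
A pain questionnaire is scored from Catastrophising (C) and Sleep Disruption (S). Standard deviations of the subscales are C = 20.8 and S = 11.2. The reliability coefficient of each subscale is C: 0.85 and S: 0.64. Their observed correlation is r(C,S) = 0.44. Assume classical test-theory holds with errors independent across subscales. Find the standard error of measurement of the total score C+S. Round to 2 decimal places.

10.49

Var(total) = 558.08 + 205.005 = 763.085.
True-score variance = 448.026 + 205.005 = 653.03, so reliability = 0.8558.
Error variance = 763.085 − 653.03 = 110.054; SEM = √110.054 = 10.49.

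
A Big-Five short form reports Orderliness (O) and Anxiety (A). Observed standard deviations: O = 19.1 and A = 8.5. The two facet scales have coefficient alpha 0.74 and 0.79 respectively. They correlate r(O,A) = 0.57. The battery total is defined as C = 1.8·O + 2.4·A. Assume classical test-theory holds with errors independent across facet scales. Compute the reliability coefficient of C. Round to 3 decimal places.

0.835

Var(C) = 1.8²·19.1² + 2.4²·8.5² + 2·[4.32·19.1·8.5·0.57] = 1598.14 + 799.541 = 2397.69.
With uncorrelated errors the cross-covariances are all true-score covariance, so they carry over unchanged; only the diagonal terms shrink to ρᵢσᵢ².
True-score variance = [1.8²·19.1²·0.74 + 2.4²·8.5²·0.79] + 799.541 = 1203.43 + 799.541 = 2002.98.
Reliability = 2002.98 / 2397.69 = 0.835.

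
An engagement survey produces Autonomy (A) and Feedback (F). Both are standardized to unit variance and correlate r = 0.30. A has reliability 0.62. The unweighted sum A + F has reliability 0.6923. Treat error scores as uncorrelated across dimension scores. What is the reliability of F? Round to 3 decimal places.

Var(A+F) = 2 + 2·0.30 = 2.600.
True-score variance = ρ_A + ρ_F + 2·0.30, so 0.6923 = (0.62 + ρ_F + 0.60) / 2.600.
ρ_F = 0.6923·2.600 − 0.62 − 0.60 = 0.580.

0.580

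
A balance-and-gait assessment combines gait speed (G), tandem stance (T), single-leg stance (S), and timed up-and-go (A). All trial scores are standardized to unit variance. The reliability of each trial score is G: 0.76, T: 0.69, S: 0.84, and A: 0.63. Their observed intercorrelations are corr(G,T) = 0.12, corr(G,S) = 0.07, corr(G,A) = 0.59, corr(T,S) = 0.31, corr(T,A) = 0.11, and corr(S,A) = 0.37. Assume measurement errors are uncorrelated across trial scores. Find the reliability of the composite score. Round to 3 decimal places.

Var(G+T+S+A) = 4 + 2·[0.12 + 0.07 + 0.59 + 0.31 + 0.11 + 0.37] = 4 + 3.14 = 7.14.
Because errors are independent across components, Cov(Tᵢ,Tⱼ) = Cov(Xᵢ,Xⱼ); the off-diagonal part of the true-score variance is the same as above.
True-score variance = [0.76 + 0.69 + 0.84 + 0.63] + 3.14 = 2.92 + 3.14 = 6.06.
Reliability = 6.06 / 7.14 = 0.849.

0.849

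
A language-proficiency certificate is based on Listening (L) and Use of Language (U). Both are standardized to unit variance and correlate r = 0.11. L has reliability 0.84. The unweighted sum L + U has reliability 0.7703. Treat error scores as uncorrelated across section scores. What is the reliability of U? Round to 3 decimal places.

Var(L+U) = 2 + 2·0.11 = 2.220.
True-score variance = ρ_L + ρ_U + 2·0.11, so 0.7703 = (0.84 + ρ_U + 0.22) / 2.220.
ρ_U = 0.7703·2.220 − 0.84 − 0.22 = 0.650.

0.650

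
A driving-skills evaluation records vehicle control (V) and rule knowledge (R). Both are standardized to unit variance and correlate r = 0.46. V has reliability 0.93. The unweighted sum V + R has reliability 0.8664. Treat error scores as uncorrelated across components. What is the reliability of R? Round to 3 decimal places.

0.680

Var(V+R) = 2 + 2·0.46 = 2.920.
True-score variance = ρ_V + ρ_R + 2·0.46, so 0.8664 = (0.93 + ρ_R + 0.92) / 2.920.
ρ_R = 0.8664·2.920 − 0.93 − 0.92 = 0.680.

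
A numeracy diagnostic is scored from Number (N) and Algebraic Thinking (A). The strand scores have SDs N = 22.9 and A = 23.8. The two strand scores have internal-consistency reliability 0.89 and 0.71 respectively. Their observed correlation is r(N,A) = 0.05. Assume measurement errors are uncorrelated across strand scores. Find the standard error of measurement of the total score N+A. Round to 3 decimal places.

14.898

Var(total) = 1090.85 + 54.502 = 1145.35.
True-score variance = 868.897 + 54.502 = 923.399, so reliability = 0.8062.
Error variance = 1145.35 − 923.399 = 221.953; SEM = √221.953 = 14.898.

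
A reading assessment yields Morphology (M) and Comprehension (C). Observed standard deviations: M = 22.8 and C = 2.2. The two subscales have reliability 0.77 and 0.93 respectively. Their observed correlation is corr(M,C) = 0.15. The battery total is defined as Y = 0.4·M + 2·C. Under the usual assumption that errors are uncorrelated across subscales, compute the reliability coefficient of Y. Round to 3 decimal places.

0.821

Var(Y) = 0.4²·22.8² + 2²·2.2² + 2·[0.8·22.8·2.2·0.15] = 102.534 + 12.0384 = 114.573.
With uncorrelated errors the cross-covariances are all true-score covariance, so they carry over unchanged; only the diagonal terms shrink to ρᵢσᵢ².
True-score variance = [0.4²·22.8²·0.77 + 2²·2.2²·0.93] + 12.0384 = 82.0491 + 12.0384 = 94.0875.
Reliability = 94.0875 / 114.573 = 0.821.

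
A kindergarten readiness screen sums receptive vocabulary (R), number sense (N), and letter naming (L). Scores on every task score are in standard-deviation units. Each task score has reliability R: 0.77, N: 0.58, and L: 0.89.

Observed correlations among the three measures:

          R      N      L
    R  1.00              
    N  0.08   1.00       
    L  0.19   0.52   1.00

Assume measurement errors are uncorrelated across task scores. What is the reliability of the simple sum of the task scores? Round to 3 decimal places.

0.834

Var(R+N+L) = 3 + 2·[0.08 + 0.19 + 0.52] = 3 + 1.58 = 4.58.
Because errors are independent across components, Cov(Tᵢ,Tⱼ) = Cov(Xᵢ,Xⱼ); the off-diagonal part of the true-score variance is the same as above.
True-score variance = [0.77 + 0.58 + 0.89] + 1.58 = 2.24 + 1.58 = 3.82.
Reliability = 3.82 / 4.58 = 0.834.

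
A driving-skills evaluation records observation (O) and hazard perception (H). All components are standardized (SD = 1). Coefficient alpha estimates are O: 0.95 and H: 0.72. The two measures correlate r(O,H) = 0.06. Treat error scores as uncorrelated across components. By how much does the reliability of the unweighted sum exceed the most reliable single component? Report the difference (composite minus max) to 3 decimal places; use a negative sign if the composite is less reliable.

-0.106

Var(sum) = 2 + 0.12 = 2.12; true-score variance = 1.67 + 0.12 = 1.79; composite reliability = 0.8443.
Max component reliability = 0.9500.
Difference = 0.8443 − 0.9500 = -0.106.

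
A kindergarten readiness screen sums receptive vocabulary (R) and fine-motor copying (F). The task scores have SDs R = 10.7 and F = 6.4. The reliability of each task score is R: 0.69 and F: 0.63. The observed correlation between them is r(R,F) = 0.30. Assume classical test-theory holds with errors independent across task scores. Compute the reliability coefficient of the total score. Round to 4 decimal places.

Var(R+F) = 10.7² + 6.4² + 2·[10.7·6.4·0.30] = 155.45 + 41.088 = 196.538.
Because errors are independent across components, Cov(Tᵢ,Tⱼ) = Cov(Xᵢ,Xⱼ); the off-diagonal part of the true-score variance is the same as above.
True-score variance = [10.7²·0.69 + 6.4²·0.63] + 41.088 = 104.803 + 41.088 = 145.891.
Reliability = 145.891 / 196.538 = 0.7423.

0.7423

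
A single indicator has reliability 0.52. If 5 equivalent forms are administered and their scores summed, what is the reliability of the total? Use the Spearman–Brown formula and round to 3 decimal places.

ρ_k = kρ / (1 + (k−1)ρ) = 5·0.52 / (1 + 4·0.52) = 2.600 / 3.080 = 0.844.

0.844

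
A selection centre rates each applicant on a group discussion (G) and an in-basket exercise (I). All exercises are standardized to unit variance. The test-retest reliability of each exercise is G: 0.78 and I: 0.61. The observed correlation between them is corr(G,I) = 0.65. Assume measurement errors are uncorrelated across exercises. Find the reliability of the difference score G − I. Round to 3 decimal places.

0.129

Var(G−I) = 1 + 1 − 2·0.65 = 2 − 1.3 = 0.7.
Under uncorrelated errors the observed covariances equal the true-score covariances, so only the own-variance terms attenuate.
True-score variance = [0.78 + 0.61] − 1.3 = 1.39 − 1.3 = 0.09.
Reliability = 0.09 / 0.7 = 0.129.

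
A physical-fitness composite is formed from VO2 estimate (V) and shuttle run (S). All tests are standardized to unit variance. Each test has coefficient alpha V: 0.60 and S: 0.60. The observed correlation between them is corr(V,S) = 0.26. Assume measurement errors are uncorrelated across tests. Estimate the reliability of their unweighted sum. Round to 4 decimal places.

Var(V+S) = 2 + 2·[0.26] = 2 + 0.52 = 2.52.
With uncorrelated errors the cross-covariances are all true-score covariance, so they carry over unchanged; only the diagonal terms shrink to ρᵢσᵢ².
True-score variance = [0.60 + 0.60] + 0.52 = 1.2 + 0.52 = 1.72.
Reliability = 1.72 / 2.52 = 0.6825.

0.6825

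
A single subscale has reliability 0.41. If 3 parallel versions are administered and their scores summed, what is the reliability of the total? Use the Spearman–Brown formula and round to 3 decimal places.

ρ_k = kρ / (1 + (k−1)ρ) = 3·0.41 / (1 + 2·0.41) = 1.230 / 1.820 = 0.676.

0.676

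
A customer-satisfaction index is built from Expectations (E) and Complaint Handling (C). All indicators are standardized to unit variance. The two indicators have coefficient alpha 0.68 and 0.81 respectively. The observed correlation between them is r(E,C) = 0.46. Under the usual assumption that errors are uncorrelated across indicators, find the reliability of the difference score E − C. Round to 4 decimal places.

Var(E−C) = 1 + 1 − 2·0.46 = 2 − 0.92 = 1.08.
With uncorrelated errors the cross-covariances are all true-score covariance, so they carry over unchanged; only the diagonal terms shrink to ρᵢσᵢ².
True-score variance = [0.68 + 0.81] − 0.92 = 1.49 − 0.92 = 0.57.
Reliability = 0.57 / 1.08 = 0.5278.

0.5278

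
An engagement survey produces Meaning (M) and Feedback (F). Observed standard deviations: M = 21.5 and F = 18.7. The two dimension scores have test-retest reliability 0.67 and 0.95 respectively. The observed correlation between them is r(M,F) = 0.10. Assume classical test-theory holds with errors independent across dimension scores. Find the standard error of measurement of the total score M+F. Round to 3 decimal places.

Var(total) = 811.94 + 80.41 = 892.35.
True-score variance = 641.913 + 80.41 = 722.323, so reliability = 0.8095.
Error variance = 892.35 − 722.323 = 170.027; SEM = √170.027 = 13.039.

13.039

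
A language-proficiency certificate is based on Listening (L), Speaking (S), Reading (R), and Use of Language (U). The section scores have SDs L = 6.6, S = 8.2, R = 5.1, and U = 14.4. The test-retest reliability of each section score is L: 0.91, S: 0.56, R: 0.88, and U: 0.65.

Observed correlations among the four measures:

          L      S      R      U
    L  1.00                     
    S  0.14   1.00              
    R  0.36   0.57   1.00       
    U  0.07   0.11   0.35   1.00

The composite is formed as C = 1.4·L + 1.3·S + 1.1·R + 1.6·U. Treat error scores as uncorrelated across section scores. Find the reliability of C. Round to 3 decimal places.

0.769

Var(C) = 1.4²·6.6² + 1.3²·8.2² + 1.1²·5.1² + 1.6²·14.4² + 2·[1.82·6.6·8.2·0.14 + 1.54·6.6·5.1·0.36 + 2.24·6.6·14.4·0.07 + 1.43·8.2·5.1·0.57 + 2.08·8.2·14.4·0.11 + 1.76·5.1·14.4·0.35] = 761.327 + 307.393 = 1068.72.
Because errors are independent across components, Cov(Tᵢ,Tⱼ) = Cov(Xᵢ,Xⱼ); the off-diagonal part of the true-score variance is the same as above.
True-score variance = [1.4²·6.6²·0.91 + 1.3²·8.2²·0.56 + 1.1²·5.1²·0.88 + 1.6²·14.4²·0.65] + 307.393 = 514.072 + 307.393 = 821.465.
Reliability = 821.465 / 1068.72 = 0.769.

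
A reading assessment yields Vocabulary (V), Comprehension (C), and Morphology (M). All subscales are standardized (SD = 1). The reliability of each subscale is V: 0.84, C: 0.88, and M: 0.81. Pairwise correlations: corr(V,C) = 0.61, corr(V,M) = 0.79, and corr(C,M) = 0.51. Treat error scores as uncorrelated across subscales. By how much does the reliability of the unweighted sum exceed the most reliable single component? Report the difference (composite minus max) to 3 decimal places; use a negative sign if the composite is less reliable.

0.051

Var(sum) = 3 + 3.82 = 6.82; true-score variance = 2.53 + 3.82 = 6.35; composite reliability = 0.9311.
Max component reliability = 0.8800.
Difference = 0.9311 − 0.8800 = 0.051.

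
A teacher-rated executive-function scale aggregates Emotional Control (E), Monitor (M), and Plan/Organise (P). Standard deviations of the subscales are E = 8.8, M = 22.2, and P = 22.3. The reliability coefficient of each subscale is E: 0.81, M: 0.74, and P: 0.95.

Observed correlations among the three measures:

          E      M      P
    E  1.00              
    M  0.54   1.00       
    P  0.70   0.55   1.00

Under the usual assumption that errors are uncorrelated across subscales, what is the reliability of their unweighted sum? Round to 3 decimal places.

0.920

Var(E+M+P) = 8.8² + 22.2² + 22.3² + 2·[8.8·22.2·0.54 + 8.8·22.3·0.70 + 22.2·22.3·0.55] = 1067.57 + 1030.29 = 2097.86.
Because errors are independent across components, Cov(Tᵢ,Tⱼ) = Cov(Xᵢ,Xⱼ); the off-diagonal part of the true-score variance is the same as above.
True-score variance = [8.8²·0.81 + 22.2²·0.74 + 22.3²·0.95] + 1030.29 = 899.853 + 1030.29 = 1930.14.
Reliability = 1930.14 / 2097.86 = 0.920.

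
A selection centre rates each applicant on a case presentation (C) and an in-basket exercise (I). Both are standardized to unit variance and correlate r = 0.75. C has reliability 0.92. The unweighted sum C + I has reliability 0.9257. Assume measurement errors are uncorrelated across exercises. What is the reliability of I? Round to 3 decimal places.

0.820

Var(C+I) = 2 + 2·0.75 = 3.500.
True-score variance = ρ_C + ρ_I + 2·0.75, so 0.9257 = (0.92 + ρ_I + 1.50) / 3.500.
ρ_I = 0.9257·3.500 − 0.92 − 1.50 = 0.820.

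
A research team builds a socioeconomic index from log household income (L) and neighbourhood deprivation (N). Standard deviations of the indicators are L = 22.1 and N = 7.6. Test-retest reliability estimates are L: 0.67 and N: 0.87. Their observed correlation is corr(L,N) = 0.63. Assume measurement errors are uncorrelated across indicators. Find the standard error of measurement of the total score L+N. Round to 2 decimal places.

Var(total) = 546.17 + 211.63 = 757.8.
True-score variance = 377.486 + 211.63 = 589.116, so reliability = 0.7774.
Error variance = 757.8 − 589.116 = 168.684; SEM = √168.684 = 12.99.

12.99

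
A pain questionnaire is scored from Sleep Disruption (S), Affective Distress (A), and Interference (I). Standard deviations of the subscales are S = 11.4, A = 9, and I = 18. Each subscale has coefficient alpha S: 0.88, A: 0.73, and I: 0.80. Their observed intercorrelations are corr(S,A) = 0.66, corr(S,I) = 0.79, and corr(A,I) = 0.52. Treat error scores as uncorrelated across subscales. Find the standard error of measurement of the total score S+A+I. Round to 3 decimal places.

10.113

Var(total) = 534.96 + 628.128 = 1163.09.
True-score variance = 432.695 + 628.128 = 1060.82, so reliability = 0.9121.
Error variance = 1163.09 − 1060.82 = 102.265; SEM = √102.265 = 10.113.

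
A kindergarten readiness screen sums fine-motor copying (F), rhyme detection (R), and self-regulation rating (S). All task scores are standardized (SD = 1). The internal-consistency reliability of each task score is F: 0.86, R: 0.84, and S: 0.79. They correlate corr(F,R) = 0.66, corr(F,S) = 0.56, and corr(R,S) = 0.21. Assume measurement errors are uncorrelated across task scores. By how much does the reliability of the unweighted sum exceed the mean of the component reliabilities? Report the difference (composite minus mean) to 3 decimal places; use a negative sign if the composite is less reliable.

Var(sum) = 3 + 2.86 = 5.86; true-score variance = 2.49 + 2.86 = 5.35; composite reliability = 0.9130.
Mean component reliability = 0.8300.
Difference = 0.9130 − 0.8300 = 0.083.

0.083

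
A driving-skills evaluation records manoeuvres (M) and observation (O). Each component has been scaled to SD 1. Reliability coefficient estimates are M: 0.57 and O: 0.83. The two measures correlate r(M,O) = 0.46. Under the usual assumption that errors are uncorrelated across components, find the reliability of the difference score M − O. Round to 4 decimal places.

0.4444

Var(M−O) = 1 + 1 − 2·0.46 = 2 − 0.92 = 1.08.
Because errors are independent across components, Cov(Tᵢ,Tⱼ) = Cov(Xᵢ,Xⱼ); the off-diagonal part of the true-score variance is the same as above.
True-score variance = [0.57 + 0.83] − 0.92 = 1.4 − 0.92 = 0.48.
Reliability = 0.48 / 1.08 = 0.4444.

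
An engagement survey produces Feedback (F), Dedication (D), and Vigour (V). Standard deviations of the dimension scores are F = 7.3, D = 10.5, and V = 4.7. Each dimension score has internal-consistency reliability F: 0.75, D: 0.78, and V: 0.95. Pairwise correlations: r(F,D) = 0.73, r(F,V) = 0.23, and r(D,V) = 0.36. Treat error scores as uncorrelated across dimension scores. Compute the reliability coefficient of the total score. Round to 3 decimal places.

Var(F+D+V) = 7.3² + 10.5² + 4.7² + 2·[7.3·10.5·0.73 + 7.3·4.7·0.23 + 10.5·4.7·0.36] = 185.63 + 163.224 = 348.854.
With uncorrelated errors the cross-covariances are all true-score covariance, so they carry over unchanged; only the diagonal terms shrink to ρᵢσᵢ².
True-score variance = [7.3²·0.75 + 10.5²·0.78 + 4.7²·0.95] + 163.224 = 146.948 + 163.224 = 310.172.
Reliability = 310.172 / 348.854 = 0.889.

0.889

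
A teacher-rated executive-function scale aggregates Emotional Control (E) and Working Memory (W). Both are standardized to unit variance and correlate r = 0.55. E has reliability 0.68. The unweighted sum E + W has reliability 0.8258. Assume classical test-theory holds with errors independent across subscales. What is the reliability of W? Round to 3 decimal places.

0.780

Var(E+W) = 2 + 2·0.55 = 3.100.
True-score variance = ρ_E + ρ_W + 2·0.55, so 0.8258 = (0.68 + ρ_W + 1.10) / 3.100.
ρ_W = 0.8258·3.100 − 0.68 − 1.10 = 0.780.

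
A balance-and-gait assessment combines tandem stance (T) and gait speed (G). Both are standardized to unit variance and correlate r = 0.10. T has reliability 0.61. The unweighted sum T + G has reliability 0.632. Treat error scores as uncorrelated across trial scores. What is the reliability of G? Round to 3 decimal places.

Var(T+G) = 2 + 2·0.10 = 2.200.
True-score variance = ρ_T + ρ_G + 2·0.10, so 0.632 = (0.61 + ρ_G + 0.20) / 2.200.
ρ_G = 0.632·2.200 − 0.61 − 0.20 = 0.580.

0.580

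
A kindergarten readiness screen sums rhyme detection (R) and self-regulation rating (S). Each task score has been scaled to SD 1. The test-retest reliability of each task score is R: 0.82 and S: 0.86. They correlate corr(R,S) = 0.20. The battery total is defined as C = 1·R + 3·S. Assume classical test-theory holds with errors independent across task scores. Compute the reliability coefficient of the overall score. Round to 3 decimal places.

Var(C) = 1 + 3² + 2·[3·0.20] = 10 + 1.2 = 11.2.
Because errors are independent across components, Cov(Tᵢ,Tⱼ) = Cov(Xᵢ,Xⱼ); the off-diagonal part of the true-score variance is the same as above.
True-score variance = [0.82 + 3²·0.86] + 1.2 = 8.56 + 1.2 = 9.76.
Reliability = 9.76 / 11.2 = 0.871.

0.871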